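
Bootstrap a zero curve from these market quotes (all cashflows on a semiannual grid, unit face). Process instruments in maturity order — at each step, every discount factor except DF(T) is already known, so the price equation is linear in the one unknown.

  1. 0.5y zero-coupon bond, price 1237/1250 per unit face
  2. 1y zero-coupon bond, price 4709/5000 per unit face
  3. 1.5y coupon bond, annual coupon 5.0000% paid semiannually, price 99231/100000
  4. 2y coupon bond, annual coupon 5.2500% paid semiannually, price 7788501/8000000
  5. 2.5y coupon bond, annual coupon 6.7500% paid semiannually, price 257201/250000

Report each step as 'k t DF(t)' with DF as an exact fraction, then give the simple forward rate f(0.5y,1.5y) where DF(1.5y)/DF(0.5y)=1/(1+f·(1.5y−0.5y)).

1 1/2 1237/1250
2 1 4709/5000
3 3/2 921/1000
4 2 8757/10000
5 5/2 1747/2000
f(0.5y,1.5y) = ((1237/1250)/(921/1000) − 1)/(1) = 343/4605 ≈ 7.4484%

step 1 [0.5y] zero: DF = P = 1237/1250 ≈ 0.989600
step 2 [1y] zero: DF = P = 4709/5000 ≈ 0.941800
step 3 [1.5y] bond c/2=1/40: DF=(99231/100000 − 1/40·(0.989600+0.941800))/(1+1/40) = 921/1000 ≈ 0.921000
step 4 [2y] bond c/2=21/800: DF=(7788501/8000000 − 21/800·(0.989600+0.941800+0.921000))/(1+21/800) = 8757/10000 ≈ 0.875700
step 5 [2.5y] bond c/2=27/800: DF=(257201/250000 − 27/800·(0.989600+0.941800+0.921000+0.875700))/(1+27/800) = 1747/2000 ≈ 0.873500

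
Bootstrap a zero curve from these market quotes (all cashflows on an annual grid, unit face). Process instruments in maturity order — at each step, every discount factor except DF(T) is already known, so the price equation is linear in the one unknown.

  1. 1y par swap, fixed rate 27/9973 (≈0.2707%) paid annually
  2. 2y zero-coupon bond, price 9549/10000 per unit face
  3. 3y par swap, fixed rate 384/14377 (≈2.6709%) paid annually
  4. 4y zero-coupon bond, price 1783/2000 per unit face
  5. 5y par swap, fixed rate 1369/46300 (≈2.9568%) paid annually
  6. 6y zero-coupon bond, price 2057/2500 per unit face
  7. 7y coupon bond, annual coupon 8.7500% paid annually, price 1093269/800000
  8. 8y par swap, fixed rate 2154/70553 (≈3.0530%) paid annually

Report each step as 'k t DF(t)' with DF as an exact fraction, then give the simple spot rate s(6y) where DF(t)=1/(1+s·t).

step 1 [1y] swap r/1=27/9973: DF=(1 − 27/9973·(0))/(1+27/9973) = 9973/10000 ≈ 0.997300
step 2 [2y] zero: DF = P = 9549/10000 ≈ 0.954900
step 3 [3y] swap r/1=384/14377: DF=(1 − 384/14377·(0.997300+0.954900))/(1+384/14377) = 577/625 ≈ 0.923200
step 4 [4y] zero: DF = P = 1783/2000 ≈ 0.891500
step 5 [5y] swap r/1=1369/46300: DF=(1 − 1369/46300·(0.997300+0.954900+0.923200+0.891500))/(1+1369/46300) = 8631/10000 ≈ 0.863100
step 6 [6y] zero: DF = P = 2057/2500 ≈ 0.822800
step 7 [7y] bond c/1=7/80: DF=(1093269/800000 − 7/80·(0.997300+0.954900+0.923200+0.891500+0.863100+0.822800))/(1+7/80) = 8179/10000 ≈ 0.817900
step 8 [8y] swap r/1=2154/70553: DF=(1 − 2154/70553·(0.997300+0.954900+0.923200+0.891500+0.863100+0.822800+0.817900))/(1+2154/70553) = 3923/5000 ≈ 0.784600

1 1 9973/10000
2 2 9549/10000
3 3 577/625
4 4 1783/2000
5 5 8631/10000
6 6 2057/2500
7 7 8179/10000
8 8 3923/5000
s(6y) = (1/(2057/2500) − 1)/(6) = 443/12342 ≈ 3.5894%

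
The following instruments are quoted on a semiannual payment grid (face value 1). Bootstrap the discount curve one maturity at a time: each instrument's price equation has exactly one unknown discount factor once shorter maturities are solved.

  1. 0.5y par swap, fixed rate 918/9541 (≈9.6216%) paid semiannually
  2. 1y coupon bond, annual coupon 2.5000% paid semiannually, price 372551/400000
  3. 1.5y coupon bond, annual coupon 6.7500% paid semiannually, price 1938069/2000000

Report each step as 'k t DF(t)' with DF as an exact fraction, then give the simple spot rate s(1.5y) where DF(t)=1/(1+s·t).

1 1/2 9541/10000
2 1 9081/10000
3 3/2 4383/5000
s(1.5y) = (1/(4383/5000) − 1)/(3/2) = 1234/13149 ≈ 9.3847%

step 1 [0.5y] swap r/2=459/9541: DF=(1 − 459/9541·(0))/(1+459/9541) = 9541/10000 ≈ 0.954100
step 2 [1y] bond c/2=1/80: DF=(372551/400000 − 1/80·(0.954100))/(1+1/80) = 9081/10000 ≈ 0.908100
step 3 [1.5y] bond c/2=27/800: DF=(1938069/2000000 − 27/800·(0.954100+0.908100))/(1+27/800) = 4383/5000 ≈ 0.876600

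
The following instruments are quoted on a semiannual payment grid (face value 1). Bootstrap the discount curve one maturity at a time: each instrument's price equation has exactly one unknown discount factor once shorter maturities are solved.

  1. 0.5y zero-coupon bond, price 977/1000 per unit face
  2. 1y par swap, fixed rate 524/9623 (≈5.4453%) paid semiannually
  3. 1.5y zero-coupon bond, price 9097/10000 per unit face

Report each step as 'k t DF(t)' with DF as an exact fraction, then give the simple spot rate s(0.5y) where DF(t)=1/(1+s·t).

step 1 [0.5y] zero: DF = P = 977/1000 ≈ 0.977000
step 2 [1y] swap r/2=262/9623: DF=(1 − 262/9623·(0.977000))/(1+262/9623) = 2369/2500 ≈ 0.947600
step 3 [1.5y] zero: DF = P = 9097/10000 ≈ 0.909700

1 1/2 977/1000
2 1 2369/2500
3 3/2 9097/10000
s(0.5y) = (1/(977/1000) − 1)/(1/2) = 46/977 ≈ 4.7083%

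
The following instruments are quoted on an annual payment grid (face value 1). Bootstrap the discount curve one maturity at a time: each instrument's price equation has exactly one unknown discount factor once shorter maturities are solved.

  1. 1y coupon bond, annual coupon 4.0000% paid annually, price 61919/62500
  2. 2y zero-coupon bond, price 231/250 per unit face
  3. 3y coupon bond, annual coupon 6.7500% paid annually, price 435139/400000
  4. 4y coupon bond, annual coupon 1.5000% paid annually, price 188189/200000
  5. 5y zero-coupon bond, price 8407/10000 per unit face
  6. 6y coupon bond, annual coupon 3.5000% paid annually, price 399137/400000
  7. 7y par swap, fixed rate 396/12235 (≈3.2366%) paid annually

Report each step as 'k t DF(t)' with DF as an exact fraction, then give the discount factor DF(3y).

step 1 [1y] bond c/1=1/25: DF=(61919/62500 − 1/25·(0))/(1+1/25) = 4763/5000 ≈ 0.952600
step 2 [2y] zero: DF = P = 231/250 ≈ 0.924000
step 3 [3y] bond c/1=27/400: DF=(435139/400000 − 27/400·(0.952600+0.924000))/(1+27/400) = 2251/2500 ≈ 0.900400
step 4 [4y] bond c/1=3/200: DF=(188189/200000 − 3/200·(0.952600+0.924000+0.900400))/(1+3/200) = 443/500 ≈ 0.886000
step 5 [5y] zero: DF = P = 8407/10000 ≈ 0.840700
step 6 [6y] bond c/1=7/200: DF=(399137/400000 − 7/200·(0.952600+0.924000+0.900400+0.886000+0.840700))/(1+7/200) = 4059/5000 ≈ 0.811800
step 7 [7y] swap r/1=396/12235: DF=(1 − 396/12235·(0.952600+0.924000+0.900400+0.886000+0.840700+0.811800))/(1+396/12235) = 401/500 ≈ 0.802000

1 1 4763/5000
2 2 231/250
3 3 2251/2500
4 4 443/500
5 5 8407/10000
6 6 4059/5000
7 7 401/500
DF(3y) = 2251/2500 ≈ 0.900400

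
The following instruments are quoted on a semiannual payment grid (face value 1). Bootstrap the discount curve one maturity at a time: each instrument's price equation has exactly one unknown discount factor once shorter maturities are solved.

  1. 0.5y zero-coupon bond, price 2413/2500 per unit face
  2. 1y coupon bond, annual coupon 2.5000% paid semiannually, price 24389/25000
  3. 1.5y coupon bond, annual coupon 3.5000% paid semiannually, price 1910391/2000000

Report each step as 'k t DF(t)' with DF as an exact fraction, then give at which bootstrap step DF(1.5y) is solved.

step 1 [0.5y] zero: DF = P = 2413/2500 ≈ 0.965200
step 2 [1y] bond c/2=1/80: DF=(24389/25000 − 1/80·(0.965200))/(1+1/80) = 2379/2500 ≈ 0.951600
step 3 [1.5y] bond c/2=7/400: DF=(1910391/2000000 − 7/400·(0.965200+0.951600))/(1+7/400) = 4529/5000 ≈ 0.905800

1 1/2 2413/2500
2 1 2379/2500
3 3/2 4529/5000
DF(1.5y) is solved at step 3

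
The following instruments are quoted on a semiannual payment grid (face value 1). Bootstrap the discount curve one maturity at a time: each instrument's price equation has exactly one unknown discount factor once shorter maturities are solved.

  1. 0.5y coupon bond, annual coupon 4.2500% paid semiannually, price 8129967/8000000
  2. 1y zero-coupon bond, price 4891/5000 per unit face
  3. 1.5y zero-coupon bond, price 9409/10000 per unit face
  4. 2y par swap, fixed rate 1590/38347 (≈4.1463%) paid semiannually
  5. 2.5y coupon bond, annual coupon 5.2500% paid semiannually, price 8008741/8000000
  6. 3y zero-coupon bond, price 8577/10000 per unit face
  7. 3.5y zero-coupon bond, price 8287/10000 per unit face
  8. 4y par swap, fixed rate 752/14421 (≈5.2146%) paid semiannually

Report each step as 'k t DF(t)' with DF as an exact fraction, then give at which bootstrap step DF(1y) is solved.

1 1/2 9951/10000
2 1 4891/5000
3 3/2 9409/10000
4 2 1841/2000
5 5/2 4387/5000
6 3 8577/10000
7 7/2 8287/10000
8 4 203/250
DF(1y) is solved at step 2

step 1 [0.5y] bond c/2=17/800: DF=(8129967/8000000 − 17/800·(0))/(1+17/800) = 9951/10000 ≈ 0.995100
step 2 [1y] zero: DF = P = 4891/5000 ≈ 0.978200
step 3 [1.5y] zero: DF = P = 9409/10000 ≈ 0.940900
step 4 [2y] swap r/2=795/38347: DF=(1 − 795/38347·(0.995100+0.978200+0.940900))/(1+795/38347) = 1841/2000 ≈ 0.920500
step 5 [2.5y] bond c/2=21/800: DF=(8008741/8000000 − 21/800·(0.995100+0.978200+0.940900+0.920500))/(1+21/800) = 4387/5000 ≈ 0.877400
step 6 [3y] zero: DF = P = 8577/10000 ≈ 0.857700
step 7 [3.5y] zero: DF = P = 8287/10000 ≈ 0.828700
step 8 [4y] swap r/2=376/14421: DF=(1 − 376/14421·(0.995100+0.978200+0.940900+0.920500+0.877400+0.857700+0.828700))/(1+376/14421) = 203/250 ≈ 0.812000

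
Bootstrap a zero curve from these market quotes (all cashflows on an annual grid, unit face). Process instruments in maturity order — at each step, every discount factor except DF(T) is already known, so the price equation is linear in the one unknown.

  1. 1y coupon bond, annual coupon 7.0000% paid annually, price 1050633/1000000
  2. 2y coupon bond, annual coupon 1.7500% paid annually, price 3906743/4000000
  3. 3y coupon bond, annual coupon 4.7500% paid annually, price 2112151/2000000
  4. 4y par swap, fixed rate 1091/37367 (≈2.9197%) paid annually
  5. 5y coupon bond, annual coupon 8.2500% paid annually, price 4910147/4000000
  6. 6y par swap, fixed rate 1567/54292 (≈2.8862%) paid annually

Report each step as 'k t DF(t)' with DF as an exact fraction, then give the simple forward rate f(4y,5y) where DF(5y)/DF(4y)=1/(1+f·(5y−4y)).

1 1 9819/10000
2 2 943/1000
3 3 9209/10000
4 4 8909/10000
5 5 2123/2500
6 6 8433/10000
f(4y,5y) = ((8909/10000)/(2123/2500) − 1)/(1) = 417/8492 ≈ 4.9105%

step 1 [1y] bond c/1=7/100: DF=(1050633/1000000 − 7/100·(0))/(1+7/100) = 9819/10000 ≈ 0.981900
step 2 [2y] bond c/1=7/400: DF=(3906743/4000000 − 7/400·(0.981900))/(1+7/400) = 943/1000 ≈ 0.943000
step 3 [3y] bond c/1=19/400: DF=(2112151/2000000 − 19/400·(0.981900+0.943000))/(1+19/400) = 9209/10000 ≈ 0.920900
step 4 [4y] swap r/1=1091/37367: DF=(1 − 1091/37367·(0.981900+0.943000+0.920900))/(1+1091/37367) = 8909/10000 ≈ 0.890900
step 5 [5y] bond c/1=33/400: DF=(4910147/4000000 − 33/400·(0.981900+0.943000+0.920900+0.890900))/(1+33/400) = 2123/2500 ≈ 0.849200
step 6 [6y] swap r/1=1567/54292: DF=(1 − 1567/54292·(0.981900+0.943000+0.920900+0.890900+0.849200))/(1+1567/54292) = 8433/10000 ≈ 0.843300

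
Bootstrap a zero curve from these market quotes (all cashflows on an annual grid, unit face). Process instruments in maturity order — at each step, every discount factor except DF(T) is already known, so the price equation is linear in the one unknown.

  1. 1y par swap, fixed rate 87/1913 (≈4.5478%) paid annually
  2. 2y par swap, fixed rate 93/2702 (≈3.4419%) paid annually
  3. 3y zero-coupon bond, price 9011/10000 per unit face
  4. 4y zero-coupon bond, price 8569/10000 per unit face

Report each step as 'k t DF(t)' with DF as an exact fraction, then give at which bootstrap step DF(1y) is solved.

1 1 1913/2000
2 2 9349/10000
3 3 9011/10000
4 4 8569/10000
DF(1y) is solved at step 1

step 1 [1y] swap r/1=87/1913: DF=(1 − 87/1913·(0))/(1+87/1913) = 1913/2000 ≈ 0.956500
step 2 [2y] swap r/1=93/2702: DF=(1 − 93/2702·(0.956500))/(1+93/2702) = 9349/10000 ≈ 0.934900
step 3 [3y] zero: DF = P = 9011/10000 ≈ 0.901100
step 4 [4y] zero: DF = P = 8569/10000 ≈ 0.856900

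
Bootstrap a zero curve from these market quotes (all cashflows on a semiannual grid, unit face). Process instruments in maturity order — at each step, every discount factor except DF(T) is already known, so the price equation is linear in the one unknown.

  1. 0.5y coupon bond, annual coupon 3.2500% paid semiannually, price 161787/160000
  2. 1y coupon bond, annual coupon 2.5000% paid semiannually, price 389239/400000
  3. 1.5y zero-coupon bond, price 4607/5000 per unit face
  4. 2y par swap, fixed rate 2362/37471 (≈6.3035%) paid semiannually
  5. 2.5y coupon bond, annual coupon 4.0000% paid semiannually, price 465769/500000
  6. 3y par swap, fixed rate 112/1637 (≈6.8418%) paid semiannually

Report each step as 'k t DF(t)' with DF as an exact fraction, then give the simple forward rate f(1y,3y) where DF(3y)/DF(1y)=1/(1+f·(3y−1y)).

1 1/2 199/200
2 1 593/625
3 3/2 4607/5000
4 2 8819/10000
5 5/2 4199/5000
6 3 1019/1250
f(1y,3y) = ((593/625)/(1019/1250) − 1)/(2) = 167/2038 ≈ 8.1943%

step 1 [0.5y] bond c/2=13/800: DF=(161787/160000 − 13/800·(0))/(1+13/800) = 199/200 ≈ 0.995000
step 2 [1y] bond c/2=1/80: DF=(389239/400000 − 1/80·(0.995000))/(1+1/80) = 593/625 ≈ 0.948800
step 3 [1.5y] zero: DF = P = 4607/5000 ≈ 0.921400
step 4 [2y] swap r/2=1181/37471: DF=(1 − 1181/37471·(0.995000+0.948800+0.921400))/(1+1181/37471) = 8819/10000 ≈ 0.881900
step 5 [2.5y] bond c/2=1/50: DF=(465769/500000 − 1/50·(0.995000+0.948800+0.921400+0.881900))/(1+1/50) = 4199/5000 ≈ 0.839800
step 6 [3y] swap r/2=56/1637: DF=(1 − 56/1637·(0.995000+0.948800+0.921400+0.881900+0.839800))/(1+56/1637) = 1019/1250 ≈ 0.815200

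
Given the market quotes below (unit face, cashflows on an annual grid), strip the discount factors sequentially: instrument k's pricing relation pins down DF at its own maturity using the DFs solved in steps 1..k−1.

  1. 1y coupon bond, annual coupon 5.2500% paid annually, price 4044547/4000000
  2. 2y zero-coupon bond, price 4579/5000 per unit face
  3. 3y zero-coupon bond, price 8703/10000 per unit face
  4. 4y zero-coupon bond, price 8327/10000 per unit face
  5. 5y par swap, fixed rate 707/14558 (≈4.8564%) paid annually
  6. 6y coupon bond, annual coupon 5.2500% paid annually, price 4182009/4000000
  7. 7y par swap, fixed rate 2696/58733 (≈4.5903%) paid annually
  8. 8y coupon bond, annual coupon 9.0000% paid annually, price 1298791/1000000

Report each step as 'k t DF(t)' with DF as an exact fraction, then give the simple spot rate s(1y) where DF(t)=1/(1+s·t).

step 1 [1y] bond c/1=21/400: DF=(4044547/4000000 − 21/400·(0))/(1+21/400) = 9607/10000 ≈ 0.960700
step 2 [2y] zero: DF = P = 4579/5000 ≈ 0.915800
step 3 [3y] zero: DF = P = 8703/10000 ≈ 0.870300
step 4 [4y] zero: DF = P = 8327/10000 ≈ 0.832700
step 5 [5y] swap r/1=707/14558: DF=(1 − 707/14558·(0.960700+0.915800+0.870300+0.832700))/(1+707/14558) = 7879/10000 ≈ 0.787900
step 6 [6y] bond c/1=21/400: DF=(4182009/4000000 − 21/400·(0.960700+0.915800+0.870300+0.832700+0.787900))/(1+21/400) = 1551/2000 ≈ 0.775500
step 7 [7y] swap r/1=2696/58733: DF=(1 − 2696/58733·(0.960700+0.915800+0.870300+0.832700+0.787900+0.775500))/(1+2696/58733) = 913/1250 ≈ 0.730400
step 8 [8y] bond c/1=9/100: DF=(1298791/1000000 − 9/100·(0.960700+0.915800+0.870300+0.832700+0.787900+0.775500+0.730400))/(1+9/100) = 3533/5000 ≈ 0.706600

1 1 9607/10000
2 2 4579/5000
3 3 8703/10000
4 4 8327/10000
5 5 7879/10000
6 6 1551/2000
7 7 913/1250
8 8 3533/5000
s(1y) = (1/(9607/10000) − 1)/(1) = 393/9607 ≈ 4.0908%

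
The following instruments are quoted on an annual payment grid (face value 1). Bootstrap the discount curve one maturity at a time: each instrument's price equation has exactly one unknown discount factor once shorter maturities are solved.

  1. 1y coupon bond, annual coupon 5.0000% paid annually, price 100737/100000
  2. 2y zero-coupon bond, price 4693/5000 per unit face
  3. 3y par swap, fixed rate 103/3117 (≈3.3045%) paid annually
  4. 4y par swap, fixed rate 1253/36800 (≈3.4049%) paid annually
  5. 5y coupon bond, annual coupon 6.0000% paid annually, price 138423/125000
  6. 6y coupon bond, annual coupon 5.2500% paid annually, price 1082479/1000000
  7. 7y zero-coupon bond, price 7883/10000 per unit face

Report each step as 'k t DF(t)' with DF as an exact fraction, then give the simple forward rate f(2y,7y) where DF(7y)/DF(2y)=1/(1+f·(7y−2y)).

1 1 4797/5000
2 2 4693/5000
3 3 9073/10000
4 4 8747/10000
5 5 2091/2500
6 6 502/625
7 7 7883/10000
f(2y,7y) = ((4693/5000)/(7883/10000) − 1)/(5) = 1503/39415 ≈ 3.8133%

step 1 [1y] bond c/1=1/20: DF=(100737/100000 − 1/20·(0))/(1+1/20) = 4797/5000 ≈ 0.959400
step 2 [2y] zero: DF = P = 4693/5000 ≈ 0.938600
step 3 [3y] swap r/1=103/3117: DF=(1 − 103/3117·(0.959400+0.938600))/(1+103/3117) = 9073/10000 ≈ 0.907300
step 4 [4y] swap r/1=1253/36800: DF=(1 − 1253/36800·(0.959400+0.938600+0.907300))/(1+1253/36800) = 8747/10000 ≈ 0.874700
step 5 [5y] bond c/1=3/50: DF=(138423/125000 − 3/50·(0.959400+0.938600+0.907300+0.874700))/(1+3/50) = 2091/2500 ≈ 0.836400
step 6 [6y] bond c/1=21/400: DF=(1082479/1000000 − 21/400·(0.959400+0.938600+0.907300+0.874700+0.836400))/(1+21/400) = 502/625 ≈ 0.803200
step 7 [7y] zero: DF = P = 7883/10000 ≈ 0.788300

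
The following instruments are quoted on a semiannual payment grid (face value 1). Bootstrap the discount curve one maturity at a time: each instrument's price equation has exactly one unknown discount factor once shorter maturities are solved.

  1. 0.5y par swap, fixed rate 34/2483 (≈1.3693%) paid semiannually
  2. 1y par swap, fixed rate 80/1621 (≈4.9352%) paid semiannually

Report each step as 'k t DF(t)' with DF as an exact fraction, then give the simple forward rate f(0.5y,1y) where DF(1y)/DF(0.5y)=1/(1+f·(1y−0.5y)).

1 1/2 2483/2500
2 1 119/125
f(0.5y,1y) = ((2483/2500)/(119/125) − 1)/(1/2) = 103/1190 ≈ 8.6555%

step 1 [0.5y] swap r/2=17/2483: DF=(1 − 17/2483·(0))/(1+17/2483) = 2483/2500 ≈ 0.993200
step 2 [1y] swap r/2=40/1621: DF=(1 − 40/1621·(0.993200))/(1+40/1621) = 119/125 ≈ 0.952000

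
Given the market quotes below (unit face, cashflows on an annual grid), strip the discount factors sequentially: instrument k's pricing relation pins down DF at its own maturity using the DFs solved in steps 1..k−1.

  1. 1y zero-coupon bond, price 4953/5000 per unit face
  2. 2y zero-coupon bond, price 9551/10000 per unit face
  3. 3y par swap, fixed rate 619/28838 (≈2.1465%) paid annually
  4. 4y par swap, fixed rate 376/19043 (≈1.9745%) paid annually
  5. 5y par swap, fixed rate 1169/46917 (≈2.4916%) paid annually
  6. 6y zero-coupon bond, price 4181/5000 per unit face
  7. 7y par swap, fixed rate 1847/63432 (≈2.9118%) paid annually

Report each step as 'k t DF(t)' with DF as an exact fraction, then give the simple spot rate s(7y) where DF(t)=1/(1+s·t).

1 1 4953/5000
2 2 9551/10000
3 3 9381/10000
4 4 578/625
5 5 8831/10000
6 6 4181/5000
7 7 8153/10000
s(7y) = (1/(8153/10000) − 1)/(7) = 1847/57071 ≈ 3.2363%

step 1 [1y] zero: DF = P = 4953/5000 ≈ 0.990600
step 2 [2y] zero: DF = P = 9551/10000 ≈ 0.955100
step 3 [3y] swap r/1=619/28838: DF=(1 − 619/28838·(0.990600+0.955100))/(1+619/28838) = 9381/10000 ≈ 0.938100
step 4 [4y] swap r/1=376/19043: DF=(1 − 376/19043·(0.990600+0.955100+0.938100))/(1+376/19043) = 578/625 ≈ 0.924800
step 5 [5y] swap r/1=1169/46917: DF=(1 − 1169/46917·(0.990600+0.955100+0.938100+0.924800))/(1+1169/46917) = 8831/10000 ≈ 0.883100
step 6 [6y] zero: DF = P = 4181/5000 ≈ 0.836200
step 7 [7y] swap r/1=1847/63432: DF=(1 − 1847/63432·(0.990600+0.955100+0.938100+0.924800+0.883100+0.836200))/(1+1847/63432) = 8153/10000 ≈ 0.815300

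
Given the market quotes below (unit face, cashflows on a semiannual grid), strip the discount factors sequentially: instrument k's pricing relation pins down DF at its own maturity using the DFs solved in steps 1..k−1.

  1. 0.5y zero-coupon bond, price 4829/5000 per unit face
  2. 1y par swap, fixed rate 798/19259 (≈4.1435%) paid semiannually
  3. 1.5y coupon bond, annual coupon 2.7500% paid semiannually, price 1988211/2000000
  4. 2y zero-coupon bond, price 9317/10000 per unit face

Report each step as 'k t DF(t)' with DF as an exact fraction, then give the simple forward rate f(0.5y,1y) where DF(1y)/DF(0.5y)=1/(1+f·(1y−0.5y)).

step 1 [0.5y] zero: DF = P = 4829/5000 ≈ 0.965800
step 2 [1y] swap r/2=399/19259: DF=(1 − 399/19259·(0.965800))/(1+399/19259) = 9601/10000 ≈ 0.960100
step 3 [1.5y] bond c/2=11/800: DF=(1988211/2000000 − 11/800·(0.965800+0.960100))/(1+11/800) = 1909/2000 ≈ 0.954500
step 4 [2y] zero: DF = P = 9317/10000 ≈ 0.931700

1 1/2 4829/5000
2 1 9601/10000
3 3/2 1909/2000
4 2 9317/10000
f(0.5y,1y) = ((4829/5000)/(9601/10000) − 1)/(1/2) = 114/9601 ≈ 1.1874%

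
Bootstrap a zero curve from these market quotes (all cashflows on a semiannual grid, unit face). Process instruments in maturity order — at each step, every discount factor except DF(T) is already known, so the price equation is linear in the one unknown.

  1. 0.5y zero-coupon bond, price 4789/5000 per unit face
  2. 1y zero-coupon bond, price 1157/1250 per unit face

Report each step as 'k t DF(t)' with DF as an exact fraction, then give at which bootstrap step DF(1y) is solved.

1 1/2 4789/5000
2 1 1157/1250
DF(1y) is solved at step 2

step 1 [0.5y] zero: DF = P = 4789/5000 ≈ 0.957800
step 2 [1y] zero: DF = P = 1157/1250 ≈ 0.925600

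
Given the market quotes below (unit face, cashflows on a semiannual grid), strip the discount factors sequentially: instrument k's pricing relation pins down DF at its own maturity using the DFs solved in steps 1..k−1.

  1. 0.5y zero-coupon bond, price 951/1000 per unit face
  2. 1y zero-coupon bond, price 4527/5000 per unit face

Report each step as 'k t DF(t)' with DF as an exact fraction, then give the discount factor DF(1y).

step 1 [0.5y] zero: DF = P = 951/1000 ≈ 0.951000
step 2 [1y] zero: DF = P = 4527/5000 ≈ 0.905400

1 1/2 951/1000
2 1 4527/5000
DF(1y) = 4527/5000 ≈ 0.905400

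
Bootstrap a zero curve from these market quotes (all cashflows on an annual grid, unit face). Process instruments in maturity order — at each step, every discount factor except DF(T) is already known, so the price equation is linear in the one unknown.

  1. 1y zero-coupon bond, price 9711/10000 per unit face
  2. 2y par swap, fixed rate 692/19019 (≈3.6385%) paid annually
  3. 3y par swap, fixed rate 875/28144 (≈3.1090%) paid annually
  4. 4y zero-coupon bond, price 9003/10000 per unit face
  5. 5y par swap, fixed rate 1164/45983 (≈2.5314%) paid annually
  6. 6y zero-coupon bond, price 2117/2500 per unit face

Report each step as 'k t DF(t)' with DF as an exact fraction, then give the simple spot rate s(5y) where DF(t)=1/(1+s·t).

step 1 [1y] zero: DF = P = 9711/10000 ≈ 0.971100
step 2 [2y] swap r/1=692/19019: DF=(1 − 692/19019·(0.971100))/(1+692/19019) = 2327/2500 ≈ 0.930800
step 3 [3y] swap r/1=875/28144: DF=(1 − 875/28144·(0.971100+0.930800))/(1+875/28144) = 73/80 ≈ 0.912500
step 4 [4y] zero: DF = P = 9003/10000 ≈ 0.900300
step 5 [5y] swap r/1=1164/45983: DF=(1 − 1164/45983·(0.971100+0.930800+0.912500+0.900300))/(1+1164/45983) = 2209/2500 ≈ 0.883600
step 6 [6y] zero: DF = P = 2117/2500 ≈ 0.846800

1 1 9711/10000
2 2 2327/2500
3 3 73/80
4 4 9003/10000
5 5 2209/2500
6 6 2117/2500
s(5y) = (1/(2209/2500) − 1)/(5) = 291/11045 ≈ 2.6347%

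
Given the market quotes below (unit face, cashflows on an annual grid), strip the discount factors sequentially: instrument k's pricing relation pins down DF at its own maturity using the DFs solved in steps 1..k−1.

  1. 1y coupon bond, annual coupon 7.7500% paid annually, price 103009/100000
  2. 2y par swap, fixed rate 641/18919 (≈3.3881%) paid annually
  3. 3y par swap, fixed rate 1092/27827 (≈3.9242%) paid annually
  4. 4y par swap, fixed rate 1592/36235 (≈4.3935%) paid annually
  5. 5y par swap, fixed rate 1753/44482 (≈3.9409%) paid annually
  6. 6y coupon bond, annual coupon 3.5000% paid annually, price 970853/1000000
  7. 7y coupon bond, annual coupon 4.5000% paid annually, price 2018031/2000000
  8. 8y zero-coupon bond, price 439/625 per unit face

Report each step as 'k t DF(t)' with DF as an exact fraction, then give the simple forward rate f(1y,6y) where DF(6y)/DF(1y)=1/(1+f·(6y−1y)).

step 1 [1y] bond c/1=31/400: DF=(103009/100000 − 31/400·(0))/(1+31/400) = 239/250 ≈ 0.956000
step 2 [2y] swap r/1=641/18919: DF=(1 − 641/18919·(0.956000))/(1+641/18919) = 9359/10000 ≈ 0.935900
step 3 [3y] swap r/1=1092/27827: DF=(1 − 1092/27827·(0.956000+0.935900))/(1+1092/27827) = 2227/2500 ≈ 0.890800
step 4 [4y] swap r/1=1592/36235: DF=(1 − 1592/36235·(0.956000+0.935900+0.890800))/(1+1592/36235) = 1051/1250 ≈ 0.840800
step 5 [5y] swap r/1=1753/44482: DF=(1 − 1753/44482·(0.956000+0.935900+0.890800+0.840800))/(1+1753/44482) = 8247/10000 ≈ 0.824700
step 6 [6y] bond c/1=7/200: DF=(970853/1000000 − 7/200·(0.956000+0.935900+0.890800+0.840800+0.824700))/(1+7/200) = 1969/2500 ≈ 0.787600
step 7 [7y] bond c/1=9/200: DF=(2018031/2000000 − 9/200·(0.956000+0.935900+0.890800+0.840800+0.824700+0.787600))/(1+9/200) = 7401/10000 ≈ 0.740100
step 8 [8y] zero: DF = P = 439/625 ≈ 0.702400

1 1 239/250
2 2 9359/10000
3 3 2227/2500
4 4 1051/1250
5 5 8247/10000
6 6 1969/2500
7 7 7401/10000
8 8 439/625
f(1y,6y) = ((239/250)/(1969/2500) − 1)/(5) = 421/9845 ≈ 4.2763%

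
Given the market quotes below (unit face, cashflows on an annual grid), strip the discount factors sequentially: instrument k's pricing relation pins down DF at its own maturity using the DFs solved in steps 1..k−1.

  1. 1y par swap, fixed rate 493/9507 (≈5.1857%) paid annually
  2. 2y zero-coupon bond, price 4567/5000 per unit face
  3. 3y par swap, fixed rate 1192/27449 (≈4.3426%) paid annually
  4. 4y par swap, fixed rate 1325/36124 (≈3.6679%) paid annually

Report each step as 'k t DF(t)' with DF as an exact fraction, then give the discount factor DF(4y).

step 1 [1y] swap r/1=493/9507: DF=(1 − 493/9507·(0))/(1+493/9507) = 9507/10000 ≈ 0.950700
step 2 [2y] zero: DF = P = 4567/5000 ≈ 0.913400
step 3 [3y] swap r/1=1192/27449: DF=(1 − 1192/27449·(0.950700+0.913400))/(1+1192/27449) = 1101/1250 ≈ 0.880800
step 4 [4y] swap r/1=1325/36124: DF=(1 − 1325/36124·(0.950700+0.913400+0.880800))/(1+1325/36124) = 347/400 ≈ 0.867500

1 1 9507/10000
2 2 4567/5000
3 3 1101/1250
4 4 347/400
DF(4y) = 347/400 ≈ 0.867500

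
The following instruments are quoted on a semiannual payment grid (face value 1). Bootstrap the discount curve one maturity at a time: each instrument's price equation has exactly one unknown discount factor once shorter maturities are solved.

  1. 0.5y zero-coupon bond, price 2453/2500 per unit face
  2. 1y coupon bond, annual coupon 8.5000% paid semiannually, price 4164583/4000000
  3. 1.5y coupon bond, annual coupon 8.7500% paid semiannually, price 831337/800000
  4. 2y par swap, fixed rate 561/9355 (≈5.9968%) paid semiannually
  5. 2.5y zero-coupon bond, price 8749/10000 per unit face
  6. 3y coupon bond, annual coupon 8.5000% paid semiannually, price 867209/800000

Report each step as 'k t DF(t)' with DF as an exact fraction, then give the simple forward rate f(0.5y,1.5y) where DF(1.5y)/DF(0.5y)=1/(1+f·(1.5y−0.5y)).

1 1/2 2453/2500
2 1 9587/10000
3 3/2 9143/10000
4 2 4439/5000
5 5/2 8749/10000
6 3 2129/2500
f(0.5y,1.5y) = ((2453/2500)/(9143/10000) − 1)/(1) = 3/41 ≈ 7.3171%

step 1 [0.5y] zero: DF = P = 2453/2500 ≈ 0.981200
step 2 [1y] bond c/2=17/400: DF=(4164583/4000000 − 17/400·(0.981200))/(1+17/400) = 9587/10000 ≈ 0.958700
step 3 [1.5y] bond c/2=7/160: DF=(831337/800000 − 7/160·(0.981200+0.958700))/(1+7/160) = 9143/10000 ≈ 0.914300
step 4 [2y] swap r/2=561/18710: DF=(1 − 561/18710·(0.981200+0.958700+0.914300))/(1+561/18710) = 4439/5000 ≈ 0.887800
step 5 [2.5y] zero: DF = P = 8749/10000 ≈ 0.874900
step 6 [3y] bond c/2=17/400: DF=(867209/800000 − 17/400·(0.981200+0.958700+0.914300+0.887800+0.874900))/(1+17/400) = 2129/2500 ≈ 0.851600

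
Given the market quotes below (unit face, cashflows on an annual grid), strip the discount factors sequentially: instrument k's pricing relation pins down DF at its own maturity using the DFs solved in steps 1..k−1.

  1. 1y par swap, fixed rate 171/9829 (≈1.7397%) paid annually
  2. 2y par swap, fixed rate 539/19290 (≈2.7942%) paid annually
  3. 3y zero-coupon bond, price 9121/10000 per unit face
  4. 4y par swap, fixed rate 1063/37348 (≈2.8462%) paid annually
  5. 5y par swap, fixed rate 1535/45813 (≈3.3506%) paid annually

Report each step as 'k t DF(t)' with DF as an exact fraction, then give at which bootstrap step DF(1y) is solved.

step 1 [1y] swap r/1=171/9829: DF=(1 − 171/9829·(0))/(1+171/9829) = 9829/10000 ≈ 0.982900
step 2 [2y] swap r/1=539/19290: DF=(1 − 539/19290·(0.982900))/(1+539/19290) = 9461/10000 ≈ 0.946100
step 3 [3y] zero: DF = P = 9121/10000 ≈ 0.912100
step 4 [4y] swap r/1=1063/37348: DF=(1 − 1063/37348·(0.982900+0.946100+0.912100))/(1+1063/37348) = 8937/10000 ≈ 0.893700
step 5 [5y] swap r/1=1535/45813: DF=(1 − 1535/45813·(0.982900+0.946100+0.912100+0.893700))/(1+1535/45813) = 1693/2000 ≈ 0.846500

1 1 9829/10000
2 2 9461/10000
3 3 9121/10000
4 4 8937/10000
5 5 1693/2000
DF(1y) is solved at step 1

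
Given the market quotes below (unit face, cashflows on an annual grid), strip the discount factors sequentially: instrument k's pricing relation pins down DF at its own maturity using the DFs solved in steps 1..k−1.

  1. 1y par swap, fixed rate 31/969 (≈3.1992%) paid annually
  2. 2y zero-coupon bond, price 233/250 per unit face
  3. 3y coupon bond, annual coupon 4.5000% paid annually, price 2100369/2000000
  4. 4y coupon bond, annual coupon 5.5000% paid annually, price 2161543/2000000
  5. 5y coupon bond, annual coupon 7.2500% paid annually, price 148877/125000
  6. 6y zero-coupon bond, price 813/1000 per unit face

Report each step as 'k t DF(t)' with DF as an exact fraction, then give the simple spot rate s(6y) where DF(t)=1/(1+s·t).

step 1 [1y] swap r/1=31/969: DF=(1 − 31/969·(0))/(1+31/969) = 969/1000 ≈ 0.969000
step 2 [2y] zero: DF = P = 233/250 ≈ 0.932000
step 3 [3y] bond c/1=9/200: DF=(2100369/2000000 − 9/200·(0.969000+0.932000))/(1+9/200) = 9231/10000 ≈ 0.923100
step 4 [4y] bond c/1=11/200: DF=(2161543/2000000 − 11/200·(0.969000+0.932000+0.923100))/(1+11/200) = 2193/2500 ≈ 0.877200
step 5 [5y] bond c/1=29/400: DF=(148877/125000 − 29/400·(0.969000+0.932000+0.923100+0.877200))/(1+29/400) = 8603/10000 ≈ 0.860300
step 6 [6y] zero: DF = P = 813/1000 ≈ 0.813000

1 1 969/1000
2 2 233/250
3 3 9231/10000
4 4 2193/2500
5 5 8603/10000
6 6 813/1000
s(6y) = (1/(813/1000) − 1)/(6) = 187/4878 ≈ 3.8335%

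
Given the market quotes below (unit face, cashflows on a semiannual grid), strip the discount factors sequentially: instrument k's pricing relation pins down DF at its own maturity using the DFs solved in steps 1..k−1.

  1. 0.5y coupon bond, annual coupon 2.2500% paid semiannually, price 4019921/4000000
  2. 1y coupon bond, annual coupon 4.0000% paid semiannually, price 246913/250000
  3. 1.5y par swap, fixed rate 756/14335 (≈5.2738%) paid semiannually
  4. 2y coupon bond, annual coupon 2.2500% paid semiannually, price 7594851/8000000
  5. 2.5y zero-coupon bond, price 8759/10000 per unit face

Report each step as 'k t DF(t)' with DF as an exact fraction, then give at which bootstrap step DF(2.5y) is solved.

step 1 [0.5y] bond c/2=9/800: DF=(4019921/4000000 − 9/800·(0))/(1+9/800) = 4969/5000 ≈ 0.993800
step 2 [1y] bond c/2=1/50: DF=(246913/250000 − 1/50·(0.993800))/(1+1/50) = 593/625 ≈ 0.948800
step 3 [1.5y] swap r/2=378/14335: DF=(1 − 378/14335·(0.993800+0.948800))/(1+378/14335) = 2311/2500 ≈ 0.924400
step 4 [2y] bond c/2=9/800: DF=(7594851/8000000 − 9/800·(0.993800+0.948800+0.924400))/(1+9/800) = 9069/10000 ≈ 0.906900
step 5 [2.5y] zero: DF = P = 8759/10000 ≈ 0.875900

1 1/2 4969/5000
2 1 593/625
3 3/2 2311/2500
4 2 9069/10000
5 5/2 8759/10000
DF(2.5y) is solved at step 5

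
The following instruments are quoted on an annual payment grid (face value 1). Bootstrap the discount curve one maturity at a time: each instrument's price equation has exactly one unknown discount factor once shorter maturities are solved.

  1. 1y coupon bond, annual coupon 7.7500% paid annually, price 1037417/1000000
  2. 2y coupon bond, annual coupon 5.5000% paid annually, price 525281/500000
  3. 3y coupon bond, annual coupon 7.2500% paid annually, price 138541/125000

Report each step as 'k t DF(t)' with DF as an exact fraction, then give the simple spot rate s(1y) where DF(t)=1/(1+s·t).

1 1 2407/2500
2 2 591/625
3 3 2261/2500
s(1y) = (1/(2407/2500) − 1)/(1) = 93/2407 ≈ 3.8637%

step 1 [1y] bond c/1=31/400: DF=(1037417/1000000 − 31/400·(0))/(1+31/400) = 2407/2500 ≈ 0.962800
step 2 [2y] bond c/1=11/200: DF=(525281/500000 − 11/200·(0.962800))/(1+11/200) = 591/625 ≈ 0.945600
step 3 [3y] bond c/1=29/400: DF=(138541/125000 − 29/400·(0.962800+0.945600))/(1+29/400) = 2261/2500 ≈ 0.904400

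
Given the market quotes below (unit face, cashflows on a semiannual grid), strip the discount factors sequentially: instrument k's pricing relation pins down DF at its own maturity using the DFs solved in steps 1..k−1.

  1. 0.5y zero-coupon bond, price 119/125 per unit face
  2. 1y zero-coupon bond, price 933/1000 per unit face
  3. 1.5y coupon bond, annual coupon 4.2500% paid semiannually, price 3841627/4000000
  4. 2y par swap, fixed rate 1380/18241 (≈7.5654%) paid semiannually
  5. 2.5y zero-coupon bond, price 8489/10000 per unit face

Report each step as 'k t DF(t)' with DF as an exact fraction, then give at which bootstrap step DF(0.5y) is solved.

step 1 [0.5y] zero: DF = P = 119/125 ≈ 0.952000
step 2 [1y] zero: DF = P = 933/1000 ≈ 0.933000
step 3 [1.5y] bond c/2=17/800: DF=(3841627/4000000 − 17/800·(0.952000+0.933000))/(1+17/800) = 2253/2500 ≈ 0.901200
step 4 [2y] swap r/2=690/18241: DF=(1 − 690/18241·(0.952000+0.933000+0.901200))/(1+690/18241) = 431/500 ≈ 0.862000
step 5 [2.5y] zero: DF = P = 8489/10000 ≈ 0.848900

1 1/2 119/125
2 1 933/1000
3 3/2 2253/2500
4 2 431/500
5 5/2 8489/10000
DF(0.5y) is solved at step 1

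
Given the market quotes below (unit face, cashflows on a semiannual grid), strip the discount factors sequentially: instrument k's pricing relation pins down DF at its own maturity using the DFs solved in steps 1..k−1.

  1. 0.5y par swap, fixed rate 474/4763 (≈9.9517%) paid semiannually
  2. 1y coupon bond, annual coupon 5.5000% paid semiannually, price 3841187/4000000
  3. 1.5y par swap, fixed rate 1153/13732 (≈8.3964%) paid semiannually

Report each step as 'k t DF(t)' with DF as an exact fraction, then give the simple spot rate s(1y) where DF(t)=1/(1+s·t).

step 1 [0.5y] swap r/2=237/4763: DF=(1 − 237/4763·(0))/(1+237/4763) = 4763/5000 ≈ 0.952600
step 2 [1y] bond c/2=11/400: DF=(3841187/4000000 − 11/400·(0.952600))/(1+11/400) = 9091/10000 ≈ 0.909100
step 3 [1.5y] swap r/2=1153/27464: DF=(1 − 1153/27464·(0.952600+0.909100))/(1+1153/27464) = 8847/10000 ≈ 0.884700

1 1/2 4763/5000
2 1 9091/10000
3 3/2 8847/10000
s(1y) = (1/(9091/10000) − 1)/(1) = 909/9091 ≈ 9.9989%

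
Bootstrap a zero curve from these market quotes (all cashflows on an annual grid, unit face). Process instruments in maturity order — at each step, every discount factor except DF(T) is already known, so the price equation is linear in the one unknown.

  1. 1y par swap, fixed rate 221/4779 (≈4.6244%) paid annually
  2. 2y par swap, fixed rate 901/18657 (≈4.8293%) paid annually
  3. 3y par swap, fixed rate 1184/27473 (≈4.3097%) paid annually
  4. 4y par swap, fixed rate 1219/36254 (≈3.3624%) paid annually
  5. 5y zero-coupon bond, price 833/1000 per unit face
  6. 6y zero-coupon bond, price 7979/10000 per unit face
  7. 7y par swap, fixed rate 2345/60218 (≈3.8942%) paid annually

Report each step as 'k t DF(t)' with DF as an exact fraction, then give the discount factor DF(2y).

1 1 4779/5000
2 2 9099/10000
3 3 551/625
4 4 8781/10000
5 5 833/1000
6 6 7979/10000
7 7 1531/2000
DF(2y) = 9099/10000 ≈ 0.909900

step 1 [1y] swap r/1=221/4779: DF=(1 − 221/4779·(0))/(1+221/4779) = 4779/5000 ≈ 0.955800
step 2 [2y] swap r/1=901/18657: DF=(1 − 901/18657·(0.955800))/(1+901/18657) = 9099/10000 ≈ 0.909900
step 3 [3y] swap r/1=1184/27473: DF=(1 − 1184/27473·(0.955800+0.909900))/(1+1184/27473) = 551/625 ≈ 0.881600
step 4 [4y] swap r/1=1219/36254: DF=(1 − 1219/36254·(0.955800+0.909900+0.881600))/(1+1219/36254) = 8781/10000 ≈ 0.878100
step 5 [5y] zero: DF = P = 833/1000 ≈ 0.833000
step 6 [6y] zero: DF = P = 7979/10000 ≈ 0.797900
step 7 [7y] swap r/1=2345/60218: DF=(1 − 2345/60218·(0.955800+0.909900+0.881600+0.878100+0.833000+0.797900))/(1+2345/60218) = 1531/2000 ≈ 0.765500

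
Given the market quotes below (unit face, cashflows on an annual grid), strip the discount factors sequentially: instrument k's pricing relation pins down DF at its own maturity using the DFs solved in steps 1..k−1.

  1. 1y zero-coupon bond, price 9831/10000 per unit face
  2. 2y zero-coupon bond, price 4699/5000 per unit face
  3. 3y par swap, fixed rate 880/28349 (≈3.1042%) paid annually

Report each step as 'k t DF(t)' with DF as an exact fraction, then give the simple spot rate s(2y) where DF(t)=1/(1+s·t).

1 1 9831/10000
2 2 4699/5000
3 3 114/125
s(2y) = (1/(4699/5000) − 1)/(2) = 301/9398 ≈ 3.2028%

step 1 [1y] zero: DF = P = 9831/10000 ≈ 0.983100
step 2 [2y] zero: DF = P = 4699/5000 ≈ 0.939800
step 3 [3y] swap r/1=880/28349: DF=(1 − 880/28349·(0.983100+0.939800))/(1+880/28349) = 114/125 ≈ 0.912000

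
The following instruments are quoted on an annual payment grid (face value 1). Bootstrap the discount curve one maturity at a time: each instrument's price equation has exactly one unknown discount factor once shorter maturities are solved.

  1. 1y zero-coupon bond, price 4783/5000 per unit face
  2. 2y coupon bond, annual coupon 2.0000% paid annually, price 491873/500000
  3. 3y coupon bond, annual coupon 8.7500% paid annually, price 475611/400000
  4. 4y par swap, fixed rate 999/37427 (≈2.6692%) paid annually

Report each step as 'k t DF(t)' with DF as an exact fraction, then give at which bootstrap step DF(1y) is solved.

step 1 [1y] zero: DF = P = 4783/5000 ≈ 0.956600
step 2 [2y] bond c/1=1/50: DF=(491873/500000 − 1/50·(0.956600))/(1+1/50) = 9457/10000 ≈ 0.945700
step 3 [3y] bond c/1=7/80: DF=(475611/400000 − 7/80·(0.956600+0.945700))/(1+7/80) = 9403/10000 ≈ 0.940300
step 4 [4y] swap r/1=999/37427: DF=(1 − 999/37427·(0.956600+0.945700+0.940300))/(1+999/37427) = 9001/10000 ≈ 0.900100

1 1 4783/5000
2 2 9457/10000
3 3 9403/10000
4 4 9001/10000
DF(1y) is solved at step 1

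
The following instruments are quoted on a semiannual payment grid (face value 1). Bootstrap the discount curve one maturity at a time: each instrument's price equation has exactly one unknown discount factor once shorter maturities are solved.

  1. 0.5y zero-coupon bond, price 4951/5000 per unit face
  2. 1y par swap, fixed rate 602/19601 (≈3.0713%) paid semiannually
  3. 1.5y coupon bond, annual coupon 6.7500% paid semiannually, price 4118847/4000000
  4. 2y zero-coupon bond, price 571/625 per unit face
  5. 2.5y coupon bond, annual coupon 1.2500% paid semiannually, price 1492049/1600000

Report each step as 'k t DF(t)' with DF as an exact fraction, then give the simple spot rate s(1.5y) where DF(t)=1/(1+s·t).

1 1/2 4951/5000
2 1 9699/10000
3 3/2 9321/10000
4 2 571/625
5 5/2 9031/10000
s(1.5y) = (1/(9321/10000) − 1)/(3/2) = 1358/27963 ≈ 4.8564%

step 1 [0.5y] zero: DF = P = 4951/5000 ≈ 0.990200
step 2 [1y] swap r/2=301/19601: DF=(1 − 301/19601·(0.990200))/(1+301/19601) = 9699/10000 ≈ 0.969900
step 3 [1.5y] bond c/2=27/800: DF=(4118847/4000000 − 27/800·(0.990200+0.969900))/(1+27/800) = 9321/10000 ≈ 0.932100
step 4 [2y] zero: DF = P = 571/625 ≈ 0.913600
step 5 [2.5y] bond c/2=1/160: DF=(1492049/1600000 − 1/160·(0.990200+0.969900+0.932100+0.913600))/(1+1/160) = 9031/10000 ≈ 0.903100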